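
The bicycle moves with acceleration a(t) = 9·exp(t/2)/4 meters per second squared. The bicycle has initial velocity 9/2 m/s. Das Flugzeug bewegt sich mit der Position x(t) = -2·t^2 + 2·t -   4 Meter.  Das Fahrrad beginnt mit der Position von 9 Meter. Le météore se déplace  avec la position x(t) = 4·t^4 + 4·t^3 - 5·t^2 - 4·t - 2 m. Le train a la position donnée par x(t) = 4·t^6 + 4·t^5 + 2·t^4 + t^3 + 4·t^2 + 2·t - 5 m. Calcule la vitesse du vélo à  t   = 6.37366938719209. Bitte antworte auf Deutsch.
Ausgehend von der Beschleunigung a(t) = 9·exp(t/2)/4, nehmen wir 1 Stammfunktion. Das Integral von der Beschleunigung, mit v(0) = 9/2, ergibt die Geschwindigkeit: v(t) = 9·exp(t/2)/2. Aus der Gleichung für die Geschwindigkeit v(t) = 9·exp(t/2)/2, setzen wir t = 6.37366938719209 ein und erhalten v = 108.952509036445.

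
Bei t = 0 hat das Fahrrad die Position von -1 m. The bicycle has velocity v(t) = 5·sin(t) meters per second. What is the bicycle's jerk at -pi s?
We must differentiate our velocity equation v(t) = 5·sin(t) 2 times. The derivative of velocity gives acceleration: a(t) = 5·cos(t). Taking d/dt of a(t), we find j(t) = -5·sin(t). From the given jerk equation j(t) = -5·sin(t), we substitute t = -pi to get j = 0.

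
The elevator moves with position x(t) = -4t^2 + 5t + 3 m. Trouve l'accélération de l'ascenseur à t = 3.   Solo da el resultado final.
À t = 3, a = -8.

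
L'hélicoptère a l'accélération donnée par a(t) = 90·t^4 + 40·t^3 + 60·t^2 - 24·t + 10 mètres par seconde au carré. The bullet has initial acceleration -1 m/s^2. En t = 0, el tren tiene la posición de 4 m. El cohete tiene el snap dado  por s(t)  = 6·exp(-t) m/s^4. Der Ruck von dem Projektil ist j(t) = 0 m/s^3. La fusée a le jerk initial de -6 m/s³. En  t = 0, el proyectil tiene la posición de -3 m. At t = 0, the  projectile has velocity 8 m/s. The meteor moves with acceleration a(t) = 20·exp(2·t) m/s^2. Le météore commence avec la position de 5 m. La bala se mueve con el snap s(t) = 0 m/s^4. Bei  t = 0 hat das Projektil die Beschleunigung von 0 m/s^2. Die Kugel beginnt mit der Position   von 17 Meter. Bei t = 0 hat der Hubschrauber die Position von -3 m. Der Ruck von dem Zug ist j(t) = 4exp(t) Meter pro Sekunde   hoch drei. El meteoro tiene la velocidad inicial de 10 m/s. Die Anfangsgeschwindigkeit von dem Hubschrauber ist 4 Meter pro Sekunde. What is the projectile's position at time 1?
To find the answer, we compute 3 antiderivatives of j(t) = 0. The antiderivative of jerk is acceleration. Using a(0) = 0, we get a(t) = 0. The integral of acceleration is velocity. Using v(0) = 8, we get v(t) = 8. Finding the antiderivative of v(t) and using x(0) = -3: x(t) = 8·t - 3. We have position x(t) = 8·t - 3. Substituting t = 1: x(1) = 5.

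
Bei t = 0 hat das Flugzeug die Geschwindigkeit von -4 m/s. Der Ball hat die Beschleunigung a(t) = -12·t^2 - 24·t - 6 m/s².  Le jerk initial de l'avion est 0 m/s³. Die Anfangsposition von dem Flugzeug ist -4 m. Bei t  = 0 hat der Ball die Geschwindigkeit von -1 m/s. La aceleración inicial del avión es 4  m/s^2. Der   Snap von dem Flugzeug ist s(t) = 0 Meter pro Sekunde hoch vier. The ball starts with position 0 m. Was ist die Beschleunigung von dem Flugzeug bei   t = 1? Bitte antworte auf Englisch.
We need to integrate our snap equation s(t) = 0 2 times. Finding the integral of s(t) and using j(0) = 0: j(t) = 0. Taking ∫j(t)dt and applying a(0) = 4, we find a(t) = 4. We have acceleration a(t) = 4. Substituting t = 1: a(1) = 4.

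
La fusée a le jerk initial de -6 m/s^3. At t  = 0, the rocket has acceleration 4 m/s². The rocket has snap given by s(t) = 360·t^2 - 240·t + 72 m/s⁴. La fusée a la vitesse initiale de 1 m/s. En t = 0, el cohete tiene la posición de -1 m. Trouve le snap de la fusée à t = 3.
Nous avons le snap s(t) = 360·t^2 - 240·t + 72. En substituant t = 3: s(3) = 2592.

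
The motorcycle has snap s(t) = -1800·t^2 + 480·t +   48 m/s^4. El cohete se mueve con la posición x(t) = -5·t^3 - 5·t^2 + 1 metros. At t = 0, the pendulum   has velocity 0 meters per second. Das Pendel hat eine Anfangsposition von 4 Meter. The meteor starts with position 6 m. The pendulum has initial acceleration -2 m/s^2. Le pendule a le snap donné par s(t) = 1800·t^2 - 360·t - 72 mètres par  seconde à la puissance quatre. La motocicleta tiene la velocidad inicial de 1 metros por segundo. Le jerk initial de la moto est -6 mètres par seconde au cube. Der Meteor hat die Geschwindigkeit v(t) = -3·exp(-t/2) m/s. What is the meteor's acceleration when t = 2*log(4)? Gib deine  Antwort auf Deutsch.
Wir müssen unsere Gleichung für die Geschwindigkeit v(t) = -3·exp(-t/2) 1-mal ableiten. Durch Ableiten von der Geschwindigkeit erhalten wir die Beschleunigung: a(t) = 3·exp(-t/2)/2. Aus der Gleichung für die Beschleunigung a(t) = 3·exp(-t/2)/2, setzen wir t = 2*log(4) ein und erhalten a = 3/8.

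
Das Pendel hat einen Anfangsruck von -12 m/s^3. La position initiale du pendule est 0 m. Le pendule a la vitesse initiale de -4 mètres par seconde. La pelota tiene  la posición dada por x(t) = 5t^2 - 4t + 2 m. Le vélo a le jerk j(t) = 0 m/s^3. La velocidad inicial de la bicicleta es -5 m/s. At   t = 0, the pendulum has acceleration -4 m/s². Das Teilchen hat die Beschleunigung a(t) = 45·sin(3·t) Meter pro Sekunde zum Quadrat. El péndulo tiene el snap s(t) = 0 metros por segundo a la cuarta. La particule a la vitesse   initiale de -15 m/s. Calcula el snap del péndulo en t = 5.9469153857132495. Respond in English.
From the given snap equation s(t) = 0, we substitute t = 5.9469153857132495 to get s = 0.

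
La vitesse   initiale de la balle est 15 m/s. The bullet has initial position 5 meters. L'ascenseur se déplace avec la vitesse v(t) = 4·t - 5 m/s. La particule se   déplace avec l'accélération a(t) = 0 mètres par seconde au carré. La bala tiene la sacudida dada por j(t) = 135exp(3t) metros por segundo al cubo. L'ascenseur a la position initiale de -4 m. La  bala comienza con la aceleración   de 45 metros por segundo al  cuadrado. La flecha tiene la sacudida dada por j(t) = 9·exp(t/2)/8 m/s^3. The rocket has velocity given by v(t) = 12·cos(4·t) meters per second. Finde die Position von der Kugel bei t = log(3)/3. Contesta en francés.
Pour résoudre ceci, nous devons prendre 3 intégrales de notre équation du jerk j(t) = 135·exp(3·t). En intégrant le jerk et en utilisant la condition initiale a(0) = 45, nous obtenons a(t) = 45·exp(3·t). La primitive de l'accélération, avec v(0) = 15, donne la vitesse: v(t) = 15·exp(3·t). La primitive de la vitesse est la position. En utilisant x(0) = 5, nous obtenons x(t) = 5·exp(3·t). De l'équation de la position x(t) = 5·exp(3·t), nous substituons t = log(3)/3 pour obtenir x = 15.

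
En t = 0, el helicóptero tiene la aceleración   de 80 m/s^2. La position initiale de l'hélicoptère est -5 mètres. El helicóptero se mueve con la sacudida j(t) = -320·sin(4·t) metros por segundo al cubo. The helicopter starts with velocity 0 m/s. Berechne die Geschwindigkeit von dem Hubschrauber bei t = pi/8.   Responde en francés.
Nous devons intégrer notre équation du jerk j(t) = -320·sin(4·t) 2 fois. La primitive du jerk, avec a(0) = 80, donne l'accélération: a(t) = 80·cos(4·t). La primitive de l'accélération, avec v(0) = 0, donne la vitesse: v(t) = 20·sin(4·t). De l'équation de la vitesse v(t) = 20·sin(4·t), nous substituons t = pi/8 pour obtenir v = 20.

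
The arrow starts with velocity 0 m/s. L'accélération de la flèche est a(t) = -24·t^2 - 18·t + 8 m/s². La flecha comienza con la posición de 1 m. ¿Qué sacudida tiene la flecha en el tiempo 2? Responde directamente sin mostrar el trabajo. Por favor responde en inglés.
The jerk at t = 2 is j = -114.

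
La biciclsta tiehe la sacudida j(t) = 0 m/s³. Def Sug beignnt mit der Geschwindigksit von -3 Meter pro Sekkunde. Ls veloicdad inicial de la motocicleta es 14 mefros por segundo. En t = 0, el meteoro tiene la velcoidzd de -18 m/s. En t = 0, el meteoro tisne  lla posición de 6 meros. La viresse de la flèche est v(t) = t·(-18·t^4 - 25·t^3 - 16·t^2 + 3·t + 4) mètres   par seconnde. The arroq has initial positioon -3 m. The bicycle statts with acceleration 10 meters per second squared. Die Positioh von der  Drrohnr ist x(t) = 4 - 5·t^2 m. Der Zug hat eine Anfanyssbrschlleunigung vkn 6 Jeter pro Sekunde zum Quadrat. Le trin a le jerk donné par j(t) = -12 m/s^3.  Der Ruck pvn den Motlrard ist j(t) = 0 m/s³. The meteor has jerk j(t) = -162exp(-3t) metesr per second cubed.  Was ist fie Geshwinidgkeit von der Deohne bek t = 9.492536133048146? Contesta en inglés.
We must differentiate our position equation x(t) = 4 - 5·t^2 1 time. Differentiating position, we get velocity: v(t) = -10·t. Using v(t) = -10·t and substituting t = 9.492536133048146, we find v = -94.9253613304815.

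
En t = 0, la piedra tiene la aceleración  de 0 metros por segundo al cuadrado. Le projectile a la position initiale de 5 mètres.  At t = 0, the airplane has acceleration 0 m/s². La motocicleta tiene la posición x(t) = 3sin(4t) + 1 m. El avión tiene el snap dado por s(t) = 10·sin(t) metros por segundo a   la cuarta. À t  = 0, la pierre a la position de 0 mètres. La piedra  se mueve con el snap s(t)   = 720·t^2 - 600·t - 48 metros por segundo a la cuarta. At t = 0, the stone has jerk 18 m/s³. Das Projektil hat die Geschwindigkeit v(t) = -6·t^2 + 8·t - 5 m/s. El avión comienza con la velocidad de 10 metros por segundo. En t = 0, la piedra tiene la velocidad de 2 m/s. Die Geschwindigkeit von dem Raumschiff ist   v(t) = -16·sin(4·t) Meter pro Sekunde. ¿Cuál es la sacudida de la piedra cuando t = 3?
Para resolver esto, necesitamos tomar 1 integral de nuestra ecuación del snap s(t) = 720·t^2 - 600·t - 48. Tomando ∫s(t)dt y aplicando j(0) = 18, encontramos j(t) = 240·t^3 - 300·t^2 - 48·t + 18. De la ecuación de la sacudida j(t) = 240·t^3 - 300·t^2 - 48·t + 18, sustituimos t = 3 para obtener j = 3654.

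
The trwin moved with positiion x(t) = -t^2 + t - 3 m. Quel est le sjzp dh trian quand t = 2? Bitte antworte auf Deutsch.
Ausgehend von der Position x(t) = -t^2 + t - 3, nehmen wir 4 Ableitungen. Mit d/dt von x(t) finden wir v(t) = 1 - 2·t. Durch Ableiten von der Geschwindigkeit erhalten wir die Beschleunigung: a(t) = -2. Mit d/dt von a(t) finden wir j(t) = 0. Die Ableitung von dem Ruck ergibt den Snap: s(t) = 0. Wir haben den Snap s(t) = 0. Durch Einsetzen von t = 2: s(2) = 0.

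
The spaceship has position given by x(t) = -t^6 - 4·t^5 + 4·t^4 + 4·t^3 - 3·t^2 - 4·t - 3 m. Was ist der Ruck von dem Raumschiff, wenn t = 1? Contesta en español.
Debemos derivar nuestra ecuación de la posición x(t) = -t^6 - 4·t^5 + 4·t^4 + 4·t^3 - 3·t^2 - 4·t - 3 3 veces. Tomando d/dt de x(t), encontramos v(t) = -6·t^5 - 20·t^4 + 16·t^3 + 12·t^2 - 6·t - 4. Derivando la velocidad, obtenemos la aceleración: a(t) = -30·t^4 - 80·t^3 + 48·t^2 + 24·t - 6. Tomando d/dt de a(t), encontramos j(t) = -120·t^3 - 240·t^2 + 96·t + 24. Tenemos la sacudida j(t) = -120·t^3 - 240·t^2 + 96·t + 24. Sustituyendo t = 1: j(1) = -240.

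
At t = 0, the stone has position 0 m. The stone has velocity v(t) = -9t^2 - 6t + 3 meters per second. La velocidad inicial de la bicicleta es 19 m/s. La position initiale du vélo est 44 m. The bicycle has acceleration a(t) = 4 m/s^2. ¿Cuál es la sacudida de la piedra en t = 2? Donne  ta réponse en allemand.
Ausgehend von der Geschwindigkeit v(t) = -9·t^2 - 6·t + 3, nehmen wir 2 Ableitungen. Mit d/dt von v(t) finden wir a(t) = -18·t - 6. Durch Ableiten von der Beschleunigung erhalten wir den Ruck: j(t) = -18. Mit j(t) = -18 und Einsetzen von t = 2, finden wir j = -18.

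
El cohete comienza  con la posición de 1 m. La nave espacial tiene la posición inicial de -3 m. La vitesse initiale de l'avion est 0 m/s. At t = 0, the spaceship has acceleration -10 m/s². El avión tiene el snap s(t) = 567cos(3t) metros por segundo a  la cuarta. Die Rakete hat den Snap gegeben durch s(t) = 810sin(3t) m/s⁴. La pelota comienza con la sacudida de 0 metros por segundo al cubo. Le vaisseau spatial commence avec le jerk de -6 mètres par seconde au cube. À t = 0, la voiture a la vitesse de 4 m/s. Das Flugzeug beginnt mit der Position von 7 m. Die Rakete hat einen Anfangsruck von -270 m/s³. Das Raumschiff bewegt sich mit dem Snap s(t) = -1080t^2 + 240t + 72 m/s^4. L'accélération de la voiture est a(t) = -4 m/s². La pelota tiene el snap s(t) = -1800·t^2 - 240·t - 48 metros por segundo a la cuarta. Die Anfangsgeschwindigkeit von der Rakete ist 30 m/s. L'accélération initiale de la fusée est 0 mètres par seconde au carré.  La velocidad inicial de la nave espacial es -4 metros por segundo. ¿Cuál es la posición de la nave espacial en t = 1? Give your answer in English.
To solve this, we need to take 4 antiderivatives of our snap equation s(t) = -1080·t^2 + 240·t + 72. The antiderivative of snap, with j(0) = -6, gives jerk: j(t) = -360·t^3 + 120·t^2 + 72·t - 6. Taking ∫j(t)dt and applying a(0) = -10, we find a(t) = -90·t^4 + 40·t^3 + 36·t^2 - 6·t - 10. The integral of acceleration is velocity. Using v(0) = -4, we get v(t) = -18·t^5 + 10·t^4 + 12·t^3 - 3·t^2 - 10·t - 4. The antiderivative of velocity, with x(0) = -3, gives position: x(t) = -3·t^6 + 2·t^5 + 3·t^4 - t^3 - 5·t^2 - 4·t - 3. Using x(t) = -3·t^6 + 2·t^5 + 3·t^4 - t^3 - 5·t^2 - 4·t - 3 and substituting t = 1, we find x = -11.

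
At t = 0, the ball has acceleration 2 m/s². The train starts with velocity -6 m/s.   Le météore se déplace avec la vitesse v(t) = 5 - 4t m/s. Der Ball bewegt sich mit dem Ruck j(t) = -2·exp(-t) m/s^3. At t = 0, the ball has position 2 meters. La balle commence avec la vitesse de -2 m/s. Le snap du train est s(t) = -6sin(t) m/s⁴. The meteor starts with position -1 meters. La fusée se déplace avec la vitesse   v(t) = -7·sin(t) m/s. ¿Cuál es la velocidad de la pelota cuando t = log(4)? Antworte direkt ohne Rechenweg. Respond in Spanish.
v(log(4)) = -1/2.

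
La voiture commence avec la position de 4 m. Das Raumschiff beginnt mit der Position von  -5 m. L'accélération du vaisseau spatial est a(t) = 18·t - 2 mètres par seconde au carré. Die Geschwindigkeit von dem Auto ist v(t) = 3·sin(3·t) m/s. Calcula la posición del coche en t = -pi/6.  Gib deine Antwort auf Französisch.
Nous devons trouver l'intégrale de notre équation de la vitesse v(t) = 3·sin(3·t) 1 fois. En intégrant la vitesse et en utilisant la condition initiale x(0) = 4, nous obtenons x(t) = 5 - cos(3·t). En utilisant x(t) = 5 - cos(3·t) et en substituant t = -pi/6, nous trouvons x = 5.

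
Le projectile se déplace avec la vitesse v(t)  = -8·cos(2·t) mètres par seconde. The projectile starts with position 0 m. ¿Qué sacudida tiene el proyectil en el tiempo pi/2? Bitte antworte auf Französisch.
En partant de la vitesse v(t) = -8·cos(2·t), nous prenons 2 dérivées. En dérivant la vitesse, nous obtenons l'accélération: a(t) = 16·sin(2·t). La dérivée de l'accélération donne le jerk: j(t) = 32·cos(2·t). En utilisant j(t) = 32·cos(2·t) et en substituant t = pi/2, nous trouvons j = -32.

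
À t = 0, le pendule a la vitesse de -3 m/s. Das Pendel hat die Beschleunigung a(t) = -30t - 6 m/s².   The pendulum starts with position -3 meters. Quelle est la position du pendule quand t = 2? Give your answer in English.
To find the answer, we compute 2 integrals of a(t) = -30·t - 6. Taking ∫a(t)dt and applying v(0) = -3, we find v(t) = -15·t^2 - 6·t - 3. The integral of velocity is position. Using x(0) = -3, we get x(t) = -5·t^3 - 3·t^2 - 3·t - 3. From the given position equation x(t) = -5·t^3 - 3·t^2 - 3·t - 3, we substitute t = 2 to get x = -61.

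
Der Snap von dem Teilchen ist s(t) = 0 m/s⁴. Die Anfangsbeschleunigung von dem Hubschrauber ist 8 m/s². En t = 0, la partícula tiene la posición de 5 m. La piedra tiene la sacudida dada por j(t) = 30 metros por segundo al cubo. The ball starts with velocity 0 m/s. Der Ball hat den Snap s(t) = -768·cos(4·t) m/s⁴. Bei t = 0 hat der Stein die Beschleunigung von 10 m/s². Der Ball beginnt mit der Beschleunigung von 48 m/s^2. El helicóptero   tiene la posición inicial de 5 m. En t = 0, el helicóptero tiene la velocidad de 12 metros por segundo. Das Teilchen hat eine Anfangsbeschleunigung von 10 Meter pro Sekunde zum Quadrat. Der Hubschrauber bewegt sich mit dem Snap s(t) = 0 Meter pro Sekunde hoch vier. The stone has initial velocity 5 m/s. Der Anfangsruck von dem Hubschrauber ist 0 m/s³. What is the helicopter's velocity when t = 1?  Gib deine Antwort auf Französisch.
En partant du snap s(t) = 0, nous prenons 3 intégrales. En intégrant le snap et en utilisant la condition initiale j(0) = 0, nous obtenons j(t) = 0. La primitive du jerk, avec a(0) = 8, donne l'accélération: a(t) = 8. L'intégrale de l'accélération, avec v(0) = 12, donne la vitesse: v(t) = 8·t + 12. Nous avons la vitesse v(t) = 8·t + 12. En substituant t = 1: v(1) = 20.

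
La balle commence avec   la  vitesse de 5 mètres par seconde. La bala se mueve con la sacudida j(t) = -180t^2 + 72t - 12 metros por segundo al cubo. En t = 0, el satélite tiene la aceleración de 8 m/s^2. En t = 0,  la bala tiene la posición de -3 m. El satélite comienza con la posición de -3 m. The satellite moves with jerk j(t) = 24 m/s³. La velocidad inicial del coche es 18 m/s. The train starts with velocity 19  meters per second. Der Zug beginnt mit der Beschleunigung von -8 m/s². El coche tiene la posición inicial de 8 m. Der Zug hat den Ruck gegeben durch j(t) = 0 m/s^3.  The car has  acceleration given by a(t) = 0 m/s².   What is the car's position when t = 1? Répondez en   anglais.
We need to integrate our acceleration equation a(t) = 0 2 times. The antiderivative of acceleration is velocity. Using v(0) = 18, we get v(t) = 18. Integrating velocity and using the initial condition x(0) = 8, we get x(t) = 18·t + 8. From the given position equation x(t) = 18·t + 8, we substitute t = 1 to get x = 26.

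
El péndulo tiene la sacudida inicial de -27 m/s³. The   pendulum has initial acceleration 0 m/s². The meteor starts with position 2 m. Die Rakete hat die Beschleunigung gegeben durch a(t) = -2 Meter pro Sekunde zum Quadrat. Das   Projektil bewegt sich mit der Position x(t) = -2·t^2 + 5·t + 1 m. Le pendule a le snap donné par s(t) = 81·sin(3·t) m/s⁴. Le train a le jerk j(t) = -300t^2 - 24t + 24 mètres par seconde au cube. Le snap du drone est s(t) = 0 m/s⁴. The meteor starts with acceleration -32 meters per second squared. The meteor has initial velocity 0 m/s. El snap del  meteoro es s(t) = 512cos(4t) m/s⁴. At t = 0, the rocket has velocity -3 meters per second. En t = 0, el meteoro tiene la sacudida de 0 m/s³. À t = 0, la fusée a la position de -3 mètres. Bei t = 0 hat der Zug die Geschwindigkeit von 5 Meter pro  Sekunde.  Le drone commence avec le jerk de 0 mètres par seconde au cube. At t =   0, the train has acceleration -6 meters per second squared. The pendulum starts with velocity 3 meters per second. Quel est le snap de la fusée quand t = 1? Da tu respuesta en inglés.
Starting from acceleration a(t) = -2, we take 2 derivatives. Differentiating acceleration, we get jerk: j(t) = 0. The derivative of jerk gives snap: s(t) = 0. From the given snap equation s(t) = 0, we substitute t = 1 to get s = 0.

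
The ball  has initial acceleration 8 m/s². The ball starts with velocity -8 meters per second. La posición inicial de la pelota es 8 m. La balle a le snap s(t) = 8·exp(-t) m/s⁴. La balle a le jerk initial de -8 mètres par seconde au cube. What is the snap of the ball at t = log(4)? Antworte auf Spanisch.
De la ecuación del snap s(t) = 8·exp(-t), sustituimos t = log(4) para obtener s = 2.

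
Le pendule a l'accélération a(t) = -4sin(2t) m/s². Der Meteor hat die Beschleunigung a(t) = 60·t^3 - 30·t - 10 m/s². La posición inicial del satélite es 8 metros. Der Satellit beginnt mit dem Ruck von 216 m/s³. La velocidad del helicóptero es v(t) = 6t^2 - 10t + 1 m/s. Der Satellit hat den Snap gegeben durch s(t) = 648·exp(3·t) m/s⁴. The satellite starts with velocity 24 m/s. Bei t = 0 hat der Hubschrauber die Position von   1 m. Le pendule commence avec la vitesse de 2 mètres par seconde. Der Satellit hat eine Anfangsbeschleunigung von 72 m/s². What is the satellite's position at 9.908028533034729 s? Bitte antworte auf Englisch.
To solve this, we need to take 4 integrals of our snap equation s(t) = 648·exp(3·t). The antiderivative of snap is jerk. Using j(0) = 216, we get j(t) = 216·exp(3·t). Taking ∫j(t)dt and applying a(0) = 72, we find a(t) = 72·exp(3·t). The antiderivative of acceleration, with v(0) = 24, gives velocity: v(t) = 24·exp(3·t). The integral of velocity, with x(0) = 8, gives position: x(t) = 8·exp(3·t). Using x(t) = 8·exp(3·t) and substituting t = 9.908028533034729, we find x = 64877834020490.5.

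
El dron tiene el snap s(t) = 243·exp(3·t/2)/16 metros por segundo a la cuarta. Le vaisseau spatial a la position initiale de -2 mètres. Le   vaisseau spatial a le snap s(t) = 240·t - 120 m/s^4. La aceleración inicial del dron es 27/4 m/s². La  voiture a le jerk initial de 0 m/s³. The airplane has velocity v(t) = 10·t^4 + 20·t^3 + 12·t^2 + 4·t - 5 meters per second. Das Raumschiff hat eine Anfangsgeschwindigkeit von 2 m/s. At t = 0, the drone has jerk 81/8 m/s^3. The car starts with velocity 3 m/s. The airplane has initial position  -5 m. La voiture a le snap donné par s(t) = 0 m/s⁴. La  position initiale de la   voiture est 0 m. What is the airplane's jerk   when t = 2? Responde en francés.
Pour résoudre ceci, nous devons prendre 2 dérivées de notre équation de la vitesse v(t) = 10·t^4 + 20·t^3 + 12·t^2 + 4·t - 5. En prenant d/dt de v(t), nous trouvons a(t) = 40·t^3 + 60·t^2 + 24·t + 4. En prenant d/dt de a(t), nous trouvons j(t) = 120·t^2 + 120·t + 24. De l'équation du jerk j(t) = 120·t^2 + 120·t + 24, nous substituons t = 2 pour obtenir j = 744.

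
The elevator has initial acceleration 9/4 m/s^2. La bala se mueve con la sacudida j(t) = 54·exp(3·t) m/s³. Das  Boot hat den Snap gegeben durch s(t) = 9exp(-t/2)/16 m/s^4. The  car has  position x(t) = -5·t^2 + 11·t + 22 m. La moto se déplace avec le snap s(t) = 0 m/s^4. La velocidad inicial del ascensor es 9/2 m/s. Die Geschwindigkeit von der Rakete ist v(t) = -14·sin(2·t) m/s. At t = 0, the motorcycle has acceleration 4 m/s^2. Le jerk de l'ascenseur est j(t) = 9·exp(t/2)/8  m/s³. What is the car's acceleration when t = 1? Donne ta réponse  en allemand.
Um dies zu lösen, müssen wir 2 Ableitungen unserer Gleichung für die Position x(t) = -5·t^2 + 11·t + 22 nehmen. Durch Ableiten von der Position erhalten wir die Geschwindigkeit: v(t) = 11 - 10·t. Durch Ableiten von der Geschwindigkeit erhalten wir die Beschleunigung: a(t) = -10. Aus der Gleichung für die Beschleunigung a(t) = -10, setzen wir t = 1 ein und erhalten a = -10.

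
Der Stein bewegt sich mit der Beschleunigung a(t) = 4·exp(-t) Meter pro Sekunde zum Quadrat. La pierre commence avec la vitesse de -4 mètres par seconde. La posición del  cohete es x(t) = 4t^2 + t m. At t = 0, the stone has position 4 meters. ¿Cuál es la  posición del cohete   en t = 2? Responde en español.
Usando x(t) = 4·t^2 + t y sustituyendo t = 2, encontramos x = 18.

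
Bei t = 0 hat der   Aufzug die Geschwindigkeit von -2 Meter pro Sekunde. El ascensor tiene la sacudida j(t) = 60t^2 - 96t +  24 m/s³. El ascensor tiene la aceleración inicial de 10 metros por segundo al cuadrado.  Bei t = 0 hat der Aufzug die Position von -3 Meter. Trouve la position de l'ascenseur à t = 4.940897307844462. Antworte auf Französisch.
Pour résoudre ceci, nous devons prendre 3 intégrales de notre équation du jerk j(t) = 60·t^2 - 96·t + 24. L'intégrale du jerk, avec a(0) = 10, donne l'accélération: a(t) = 20·t^3 - 48·t^2 + 24·t + 10. En intégrant l'accélération et en utilisant la condition initiale v(0) = -2, nous obtenons v(t) = 5·t^4 - 16·t^3 + 12·t^2 + 10·t - 2. En prenant ∫v(t)dt et en appliquant x(0) = -3, nous trouvons x(t) = t^5 - 4·t^4 + 4·t^3 + 5·t^2 - 2·t - 3. De l'équation de la position x(t) = t^5 - 4·t^4 + 4·t^3 + 5·t^2 - 2·t - 3, nous substituons t = 4.940897307844462 pour obtenir x = 1152.40365378085.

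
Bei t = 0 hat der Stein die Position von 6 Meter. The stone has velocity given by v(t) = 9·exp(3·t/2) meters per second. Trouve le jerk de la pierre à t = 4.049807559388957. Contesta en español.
Partiendo de la velocidad v(t) = 9·exp(3·t/2), tomamos 2 derivadas. Tomando d/dt de v(t), encontramos a(t) = 27·exp(3·t/2)/2. Derivando la aceleración, obtenemos la sacudida: j(t) = 81·exp(3·t/2)/4. Tenemos la sacudida j(t) = 81·exp(3·t/2)/4. Sustituyendo t = 4.049807559388957: j(4.049807559388957) = 8803.16093065521.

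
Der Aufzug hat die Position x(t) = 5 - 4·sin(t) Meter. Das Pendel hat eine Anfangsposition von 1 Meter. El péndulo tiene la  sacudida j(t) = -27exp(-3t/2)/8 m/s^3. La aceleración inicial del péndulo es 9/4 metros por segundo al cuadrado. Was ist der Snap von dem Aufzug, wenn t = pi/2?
Ausgehend von der Position x(t) = 5 - 4·sin(t), nehmen wir 4 Ableitungen. Durch Ableiten von der Position erhalten wir die Geschwindigkeit: v(t) = -4·cos(t). Mit d/dt von v(t) finden wir a(t) = 4·sin(t). Durch Ableiten von der Beschleunigung erhalten wir den Ruck: j(t) = 4·cos(t). Mit d/dt von j(t) finden wir s(t) = -4·sin(t). Aus der Gleichung für den Snap s(t) = -4·sin(t), setzen wir t = pi/2 ein und erhalten s = -4.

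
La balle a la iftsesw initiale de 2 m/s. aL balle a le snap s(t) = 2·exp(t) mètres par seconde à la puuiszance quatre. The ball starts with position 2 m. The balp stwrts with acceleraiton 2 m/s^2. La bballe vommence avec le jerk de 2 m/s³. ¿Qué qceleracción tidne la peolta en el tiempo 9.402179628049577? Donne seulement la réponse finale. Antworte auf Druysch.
Bei t = 9.402179628049577, a = 24229.5152788271.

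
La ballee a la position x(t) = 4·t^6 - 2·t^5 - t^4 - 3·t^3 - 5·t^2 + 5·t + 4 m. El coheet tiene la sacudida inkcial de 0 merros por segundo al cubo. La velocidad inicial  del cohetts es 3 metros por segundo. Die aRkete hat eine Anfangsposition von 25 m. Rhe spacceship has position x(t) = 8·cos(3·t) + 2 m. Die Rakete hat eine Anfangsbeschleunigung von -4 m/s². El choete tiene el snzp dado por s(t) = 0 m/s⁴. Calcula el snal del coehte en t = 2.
Tenemos el snap s(t) = 0. Sustituyendo t = 2: s(2) = 0.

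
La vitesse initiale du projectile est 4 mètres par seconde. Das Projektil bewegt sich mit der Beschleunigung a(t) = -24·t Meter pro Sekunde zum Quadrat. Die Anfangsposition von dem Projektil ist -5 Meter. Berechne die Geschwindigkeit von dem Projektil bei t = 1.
Um dies zu lösen, müssen wir 1 Stammfunktion unserer Gleichung für die Beschleunigung a(t) = -24·t finden. Mit ∫a(t)dt und Anwendung von v(0) = 4, finden wir v(t) = 4 - 12·t^2. Mit v(t) = 4 - 12·t^2 und Einsetzen von t = 1, finden wir v = -8.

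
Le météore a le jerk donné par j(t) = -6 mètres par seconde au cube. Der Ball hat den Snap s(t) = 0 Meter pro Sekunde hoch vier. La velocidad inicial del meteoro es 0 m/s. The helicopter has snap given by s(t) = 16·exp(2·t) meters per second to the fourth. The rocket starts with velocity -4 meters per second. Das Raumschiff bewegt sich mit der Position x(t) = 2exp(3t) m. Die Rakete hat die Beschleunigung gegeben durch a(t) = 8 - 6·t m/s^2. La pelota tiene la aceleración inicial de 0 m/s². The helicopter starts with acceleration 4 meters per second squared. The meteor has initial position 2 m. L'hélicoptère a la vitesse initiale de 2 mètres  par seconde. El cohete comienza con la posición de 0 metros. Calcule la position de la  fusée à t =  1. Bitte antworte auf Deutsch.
Ausgehend von der Beschleunigung a(t) = 8 - 6·t, nehmen wir 2 Stammfunktionen. Mit ∫a(t)dt und Anwendung von v(0) = -4, finden wir v(t) = -3·t^2 + 8·t - 4. Mit ∫v(t)dt und Anwendung von x(0) = 0, finden wir x(t) = -t^3 + 4·t^2 - 4·t. Mit x(t) = -t^3 + 4·t^2 - 4·t und Einsetzen von t = 1, finden wir x = -1.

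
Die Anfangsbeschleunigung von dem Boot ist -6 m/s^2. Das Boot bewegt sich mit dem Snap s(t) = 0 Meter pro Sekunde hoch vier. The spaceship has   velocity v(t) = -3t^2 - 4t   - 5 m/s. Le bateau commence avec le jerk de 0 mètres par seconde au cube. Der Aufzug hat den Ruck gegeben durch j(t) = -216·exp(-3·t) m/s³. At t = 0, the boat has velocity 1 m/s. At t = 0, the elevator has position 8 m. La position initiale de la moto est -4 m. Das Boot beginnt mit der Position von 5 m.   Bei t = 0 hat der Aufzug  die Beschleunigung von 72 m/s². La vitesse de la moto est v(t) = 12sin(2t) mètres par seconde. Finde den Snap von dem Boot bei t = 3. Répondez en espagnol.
De la ecuación del snap s(t) = 0, sustituimos t = 3 para obtener s = 0.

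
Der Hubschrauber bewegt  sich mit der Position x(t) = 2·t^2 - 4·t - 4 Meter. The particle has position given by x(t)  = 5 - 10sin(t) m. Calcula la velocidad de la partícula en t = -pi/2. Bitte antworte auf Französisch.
Pour résoudre ceci, nous devons prendre 1 dérivée de notre équation de la position x(t) = 5 - 10·sin(t). En dérivant la position, nous obtenons la vitesse: v(t) = -10·cos(t). Nous avons la vitesse v(t) = -10·cos(t). En substituant t = -pi/2: v(-pi/2) = 0.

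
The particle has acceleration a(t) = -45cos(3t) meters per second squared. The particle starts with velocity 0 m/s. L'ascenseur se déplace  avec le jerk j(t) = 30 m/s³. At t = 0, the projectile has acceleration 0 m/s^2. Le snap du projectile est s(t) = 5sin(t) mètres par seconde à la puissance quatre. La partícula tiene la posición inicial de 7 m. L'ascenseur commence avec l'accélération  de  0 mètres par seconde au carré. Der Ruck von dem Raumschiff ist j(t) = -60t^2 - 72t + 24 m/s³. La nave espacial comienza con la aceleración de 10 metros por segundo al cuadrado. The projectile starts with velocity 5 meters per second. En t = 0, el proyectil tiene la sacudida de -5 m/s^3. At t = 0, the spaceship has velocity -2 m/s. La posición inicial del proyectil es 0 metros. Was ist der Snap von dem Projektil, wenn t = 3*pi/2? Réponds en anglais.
We have snap s(t) = 5·sin(t). Substituting t = 3*pi/2: s(3*pi/2) = -5.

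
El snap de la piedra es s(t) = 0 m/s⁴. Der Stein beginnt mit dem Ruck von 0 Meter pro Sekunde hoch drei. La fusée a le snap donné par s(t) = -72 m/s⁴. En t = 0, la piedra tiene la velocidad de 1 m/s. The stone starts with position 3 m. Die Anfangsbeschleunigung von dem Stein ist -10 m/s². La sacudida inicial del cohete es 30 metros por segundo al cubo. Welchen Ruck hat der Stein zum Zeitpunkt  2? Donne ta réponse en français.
Nous devons trouver l'intégrale de notre équation du snap s(t) = 0 1 fois. La primitive du snap, avec j(0) = 0, donne le jerk: j(t) = 0. En utilisant j(t) = 0 et en substituant t = 2, nous trouvons j = 0.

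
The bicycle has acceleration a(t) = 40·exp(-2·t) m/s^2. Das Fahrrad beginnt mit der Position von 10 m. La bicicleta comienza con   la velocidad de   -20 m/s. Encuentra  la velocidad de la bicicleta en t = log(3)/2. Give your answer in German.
Wir müssen unsere Gleichung für die Beschleunigung a(t) = 40·exp(-2·t) 1-mal integrieren. Mit ∫a(t)dt und Anwendung von v(0) = -20, finden wir v(t) = -20·exp(-2·t). Wir haben die Geschwindigkeit v(t) = -20·exp(-2·t). Durch Einsetzen von t = log(3)/2: v(log(3)/2) = -20/3.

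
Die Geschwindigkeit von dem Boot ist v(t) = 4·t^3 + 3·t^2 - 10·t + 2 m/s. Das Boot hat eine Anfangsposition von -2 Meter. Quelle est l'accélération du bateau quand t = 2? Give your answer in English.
We must differentiate our velocity equation v(t) = 4·t^3 + 3·t^2 - 10·t + 2 1 time. The derivative of velocity gives acceleration: a(t) = 12·t^2 + 6·t - 10. From the given acceleration equation a(t) = 12·t^2 + 6·t - 10, we substitute t = 2 to get a = 50.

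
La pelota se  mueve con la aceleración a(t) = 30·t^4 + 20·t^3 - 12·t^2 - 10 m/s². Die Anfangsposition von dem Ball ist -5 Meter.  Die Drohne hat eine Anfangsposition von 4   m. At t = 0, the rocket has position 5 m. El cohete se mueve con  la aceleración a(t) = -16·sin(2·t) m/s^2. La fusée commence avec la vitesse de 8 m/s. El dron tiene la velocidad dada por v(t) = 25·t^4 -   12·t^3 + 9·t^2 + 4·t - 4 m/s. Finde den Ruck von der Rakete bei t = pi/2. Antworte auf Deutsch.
Ausgehend von der Beschleunigung a(t) = -16·sin(2·t), nehmen wir 1 Ableitung. Die Ableitung von der Beschleunigung ergibt den Ruck: j(t) = -32·cos(2·t). Mit j(t) = -32·cos(2·t) und Einsetzen von t = pi/2, finden wir j = 32.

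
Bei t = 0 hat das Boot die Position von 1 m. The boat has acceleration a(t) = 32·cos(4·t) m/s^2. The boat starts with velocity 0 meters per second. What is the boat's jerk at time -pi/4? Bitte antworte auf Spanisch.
Debemos derivar nuestra ecuación de la aceleración a(t) = 32·cos(4·t) 1 vez. Tomando d/dt de a(t), encontramos j(t) = -128·sin(4·t). Usando j(t) = -128·sin(4·t) y sustituyendo t = -pi/4, encontramos j = 0.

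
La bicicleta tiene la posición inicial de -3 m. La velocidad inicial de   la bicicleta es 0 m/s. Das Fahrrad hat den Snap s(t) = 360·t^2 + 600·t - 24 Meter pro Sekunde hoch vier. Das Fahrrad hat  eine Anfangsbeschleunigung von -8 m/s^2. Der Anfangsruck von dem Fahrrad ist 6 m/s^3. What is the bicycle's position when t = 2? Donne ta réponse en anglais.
To solve this, we need to take 4 antiderivatives of our snap equation s(t) = 360·t^2 + 600·t - 24. The integral of snap is jerk. Using j(0) = 6, we get j(t) = 120·t^3 + 300·t^2 - 24·t + 6. Integrating jerk and using the initial condition a(0) = -8, we get a(t) = 30·t^4 + 100·t^3 - 12·t^2 + 6·t - 8. Taking ∫a(t)dt and applying v(0) = 0, we find v(t) = t·(6·t^4 + 25·t^3 - 4·t^2 + 3·t - 8). Integrating velocity and using the initial condition x(0) = -3, we get x(t) = t^6 + 5·t^5 - t^4 + t^3 - 4·t^2 - 3. We have position x(t) = t^6 + 5·t^5 - t^4 + t^3 - 4·t^2 - 3. Substituting t = 2: x(2) = 197.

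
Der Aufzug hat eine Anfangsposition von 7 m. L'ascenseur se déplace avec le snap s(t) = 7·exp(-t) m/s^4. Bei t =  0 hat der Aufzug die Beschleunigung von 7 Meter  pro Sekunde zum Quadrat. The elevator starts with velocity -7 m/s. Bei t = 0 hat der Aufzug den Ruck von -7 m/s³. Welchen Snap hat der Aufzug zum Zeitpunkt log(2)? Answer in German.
Aus der Gleichung für den Snap s(t) = 7·exp(-t), setzen wir t = log(2) ein und erhalten s = 7/2.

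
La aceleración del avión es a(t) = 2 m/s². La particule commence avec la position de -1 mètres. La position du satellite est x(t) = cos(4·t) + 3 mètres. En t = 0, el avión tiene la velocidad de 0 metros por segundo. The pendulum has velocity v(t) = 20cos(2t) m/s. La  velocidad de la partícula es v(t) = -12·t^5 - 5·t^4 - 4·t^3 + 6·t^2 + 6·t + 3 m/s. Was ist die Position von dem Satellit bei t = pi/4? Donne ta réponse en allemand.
Aus der Gleichung für die Position x(t) = cos(4·t) + 3, setzen wir t = pi/4 ein und erhalten x = 2.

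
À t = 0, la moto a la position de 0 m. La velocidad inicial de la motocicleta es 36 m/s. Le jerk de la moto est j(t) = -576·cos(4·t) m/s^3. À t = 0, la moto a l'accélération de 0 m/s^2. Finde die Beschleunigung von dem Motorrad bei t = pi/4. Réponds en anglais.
To find the answer, we compute 1 integral of j(t) = -576·cos(4·t). The antiderivative of jerk is acceleration. Using a(0) = 0, we get a(t) = -144·sin(4·t). From the given acceleration equation a(t) = -144·sin(4·t), we substitute t = pi/4 to get a = 0.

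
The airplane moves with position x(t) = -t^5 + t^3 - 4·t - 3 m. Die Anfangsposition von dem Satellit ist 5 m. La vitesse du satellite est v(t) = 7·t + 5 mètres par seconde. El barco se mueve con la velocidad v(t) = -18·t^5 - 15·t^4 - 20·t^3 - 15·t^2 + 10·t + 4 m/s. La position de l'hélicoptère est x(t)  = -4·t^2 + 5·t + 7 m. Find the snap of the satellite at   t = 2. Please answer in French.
Pour résoudre ceci, nous devons prendre 3 dérivées de notre équation de la vitesse v(t) = 7·t + 5. La dérivée de la vitesse donne l'accélération: a(t) = 7. La dérivée de l'accélération donne le jerk: j(t) = 0. En dérivant le jerk, nous obtenons le snap: s(t) = 0. De l'équation du snap s(t) = 0, nous substituons t = 2 pour obtenir s = 0.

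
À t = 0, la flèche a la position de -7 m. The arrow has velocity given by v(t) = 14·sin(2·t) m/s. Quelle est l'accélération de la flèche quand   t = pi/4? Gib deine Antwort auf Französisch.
Pour résoudre ceci, nous devons prendre 1 dérivée de notre équation de la vitesse v(t) = 14·sin(2·t). En dérivant la vitesse, nous obtenons l'accélération: a(t) = 28·cos(2·t). Nous avons l'accélération a(t) = 28·cos(2·t). En substituant t = pi/4: a(pi/4) = 0.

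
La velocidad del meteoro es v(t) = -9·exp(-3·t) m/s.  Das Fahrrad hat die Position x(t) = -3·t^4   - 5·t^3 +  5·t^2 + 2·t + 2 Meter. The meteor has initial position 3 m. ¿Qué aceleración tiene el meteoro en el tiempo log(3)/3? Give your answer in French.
En partant de la vitesse v(t) = -9·exp(-3·t), nous prenons 1 dérivée. La dérivée de la vitesse donne l'accélération: a(t) = 27·exp(-3·t). Nous avons l'accélération a(t) = 27·exp(-3·t). En substituant t = log(3)/3: a(log(3)/3) = 9.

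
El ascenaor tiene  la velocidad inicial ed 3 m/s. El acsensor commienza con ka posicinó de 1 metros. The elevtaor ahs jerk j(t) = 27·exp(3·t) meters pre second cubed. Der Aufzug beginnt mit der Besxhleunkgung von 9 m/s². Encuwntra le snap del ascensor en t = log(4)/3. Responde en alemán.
Um dies zu lösen, müssen wir 1 Ableitung unserer Gleichung für den Ruck j(t) = 27·exp(3·t) nehmen. Durch Ableiten von dem Ruck erhalten wir den Snap: s(t) = 81·exp(3·t). Aus der Gleichung für den Snap s(t) = 81·exp(3·t), setzen wir t = log(4)/3 ein und erhalten s = 324.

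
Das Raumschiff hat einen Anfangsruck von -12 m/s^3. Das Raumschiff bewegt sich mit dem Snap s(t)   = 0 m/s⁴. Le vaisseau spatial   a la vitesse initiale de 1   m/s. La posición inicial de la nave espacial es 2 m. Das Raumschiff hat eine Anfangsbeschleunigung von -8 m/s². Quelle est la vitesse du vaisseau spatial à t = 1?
Nous devons intégrer notre équation du snap s(t) = 0 3 fois. L'intégrale du snap, avec j(0) = -12, donne le jerk: j(t) = -12. En prenant ∫j(t)dt et en appliquant a(0) = -8, nous trouvons a(t) = -12·t - 8. L'intégrale de l'accélération, avec v(0) = 1, donne la vitesse: v(t) = -6·t^2 - 8·t + 1. De l'équation de la vitesse v(t) = -6·t^2 - 8·t + 1, nous substituons t = 1 pour obtenir v = -13.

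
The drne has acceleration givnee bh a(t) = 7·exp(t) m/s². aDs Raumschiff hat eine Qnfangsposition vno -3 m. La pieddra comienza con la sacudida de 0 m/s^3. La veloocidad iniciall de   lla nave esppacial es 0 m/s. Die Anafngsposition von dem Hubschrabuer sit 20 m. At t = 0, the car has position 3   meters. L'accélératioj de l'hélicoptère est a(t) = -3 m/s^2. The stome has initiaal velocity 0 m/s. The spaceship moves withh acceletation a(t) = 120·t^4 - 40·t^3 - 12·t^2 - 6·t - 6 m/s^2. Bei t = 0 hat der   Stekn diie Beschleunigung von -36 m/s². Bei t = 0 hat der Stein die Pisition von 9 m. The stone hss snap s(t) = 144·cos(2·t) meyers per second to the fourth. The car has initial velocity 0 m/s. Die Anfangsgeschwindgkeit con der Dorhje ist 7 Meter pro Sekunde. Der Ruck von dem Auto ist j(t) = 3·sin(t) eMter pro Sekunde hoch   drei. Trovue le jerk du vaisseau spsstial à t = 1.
En partant de l'accélération a(t) = 120·t^4 - 40·t^3 - 12·t^2 - 6·t - 6, nous prenons 1 dérivée. En prenant d/dt de a(t), nous trouvons j(t) = 480·t^3 - 120·t^2 - 24·t - 6. Nous avons le jerk j(t) = 480·t^3 - 120·t^2 - 24·t - 6. En substituant t = 1: j(1) = 330.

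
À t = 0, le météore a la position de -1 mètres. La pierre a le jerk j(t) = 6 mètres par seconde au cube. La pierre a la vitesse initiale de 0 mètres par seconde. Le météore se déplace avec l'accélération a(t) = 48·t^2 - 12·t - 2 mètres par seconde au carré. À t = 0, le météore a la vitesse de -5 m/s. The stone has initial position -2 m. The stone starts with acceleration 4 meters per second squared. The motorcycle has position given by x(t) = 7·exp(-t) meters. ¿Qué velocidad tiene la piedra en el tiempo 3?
Necesitamos integrar nuestra ecuación de la sacudida j(t) = 6 2 veces. Integrando la sacudida y usando la condición inicial a(0) = 4, obtenemos a(t) = 6·t + 4. La integral de la aceleración es la velocidad. Usando v(0) = 0, obtenemos v(t) = t·(3·t + 4). Usando v(t) = t·(3·t + 4) y sustituyendo t = 3, encontramos v = 39.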